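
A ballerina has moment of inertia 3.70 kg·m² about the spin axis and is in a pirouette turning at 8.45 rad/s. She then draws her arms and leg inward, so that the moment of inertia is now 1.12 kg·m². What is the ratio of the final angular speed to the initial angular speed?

With no external torque about the axis, L is conserved: I₁ω₁ = I₂ω₂.
ω₂/ω₁ = I₁/I₂ = 3.700 / 1.120 = 3.304.

ω₂/ω₁ ≈ 3.30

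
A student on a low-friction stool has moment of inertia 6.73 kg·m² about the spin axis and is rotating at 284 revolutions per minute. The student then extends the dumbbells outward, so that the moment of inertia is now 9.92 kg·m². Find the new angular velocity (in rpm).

With no external torque about the axis, L is conserved: I₁ω₁ = I₂ω₂.
ω₂ = I₁ω₁ / I₂ = (6.730)(284 rpm) / (9.920) = 192.7 rpm.

ω₂ ≈ 193 rpm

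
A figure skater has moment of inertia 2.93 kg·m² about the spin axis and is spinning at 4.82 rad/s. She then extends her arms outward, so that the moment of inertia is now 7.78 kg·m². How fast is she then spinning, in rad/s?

No external torque acts about the spin axis, so angular momentum is conserved.
ω₂ = I₁ω₁ / I₂ = (2.930)(4.82 rad/s) / (7.780) = 1.815 rad/s.

ω₂ ≈ 1.82 rad/s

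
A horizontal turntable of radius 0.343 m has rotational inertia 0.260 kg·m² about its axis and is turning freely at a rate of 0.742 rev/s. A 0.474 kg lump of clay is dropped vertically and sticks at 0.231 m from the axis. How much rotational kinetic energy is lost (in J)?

No external torque acts about the axis; L_before = L_after.
Added inertia Σmr² = (0.474)(0.231)² = 0.02529 kg·m²; I_f = 0.2600 + 0.02529 = 0.2853 kg·m².
ω_f = I_p ω_i / I_f = (0.2600)(0.742) / 0.2853 = 0.6762 rev/s.
KE_i = ½(0.2600)(4.662 rad/s)² = 2.826 J; KE_f = ½(0.2853)(4.249)² = 2.575 J.

energy lost ≈ 0.251 J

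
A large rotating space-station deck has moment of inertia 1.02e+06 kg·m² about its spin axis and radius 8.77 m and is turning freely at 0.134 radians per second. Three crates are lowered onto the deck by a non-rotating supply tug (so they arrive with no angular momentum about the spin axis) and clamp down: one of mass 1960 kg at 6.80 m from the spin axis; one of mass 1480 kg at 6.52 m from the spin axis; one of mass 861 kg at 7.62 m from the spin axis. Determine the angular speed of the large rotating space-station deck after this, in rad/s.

The added mass arrives with no angular momentum about the spin axis, and any external torque about the spin axis is negligible, so the system's angular momentum is conserved.
Added inertia Σmr² = (1960)(6.80)² + (1480)(6.52)² + (861)(7.62)² = 2.035e+05 kg·m²; I_f = 1.020e+06 + 2.035e+05 = 1.224e+06 kg·m².
ω_f = I_p ω_i / I_f = (1.020e+06)(0.134) / 1.224e+06 = 0.1117 rad/s.

ω_f ≈ 0.112 rad/s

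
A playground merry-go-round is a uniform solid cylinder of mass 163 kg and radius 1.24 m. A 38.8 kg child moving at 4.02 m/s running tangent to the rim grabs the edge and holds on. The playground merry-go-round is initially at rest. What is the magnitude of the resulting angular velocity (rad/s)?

|ω_f| ≈ 1.05 rad/s

About the axle the impulsive forces during the collision are internal, so angular momentum about that axis is conserved.
I_p = ½(163)(1.24)² = 125.3 kg·m². Taking the sense of the child's angular momentum as positive, L_{child} = m v R = (38.8)(4.02)(1.24) = 193.4 kg·m²/s.
L_i = 0 + 193.4 = 193.4 kg·m²/s.
After sticking, I_f = I_p + m R² = 125.3 + (38.8)(1.24)² = 185.0 kg·m².
ω_f = L_i / I_f = 193.4 / 185.0 = 1.046 rad/s.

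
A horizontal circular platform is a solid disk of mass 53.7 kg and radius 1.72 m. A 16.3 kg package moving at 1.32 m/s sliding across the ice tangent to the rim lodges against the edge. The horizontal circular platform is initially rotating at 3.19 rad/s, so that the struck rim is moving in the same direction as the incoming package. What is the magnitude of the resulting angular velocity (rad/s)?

|ω_f| ≈ 2.27 rad/s

The axle reaction passes through the central axle and exerts no torque about it; angular momentum about the central axle is conserved through the impact.
I_p = ½(53.7)(1.72)² = 79.43 kg·m². Taking the sense of the package's angular momentum as positive, L_{package} = m v R = (16.3)(1.32)(1.72) = 37.01 kg·m²/s.
L_i = +I_p ω_p + m v R = +(79.43)(3.19) + 37.01 = 290.4 kg·m²/s.
After sticking, I_f = I_p + m R² = 79.43 + (16.3)(1.72)² = 127.7 kg·m².
ω_f = L_i / I_f = 290.4 / 127.7 = 2.275 rad/s.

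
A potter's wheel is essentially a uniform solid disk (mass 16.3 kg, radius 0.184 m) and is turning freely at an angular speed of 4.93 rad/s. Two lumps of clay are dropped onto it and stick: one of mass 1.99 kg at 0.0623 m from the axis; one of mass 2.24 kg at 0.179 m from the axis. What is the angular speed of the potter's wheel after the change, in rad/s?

No external torque acts about the axis; L_before = L_after.
I_p = ½(16.3)(0.184)² = 0.2759 kg·m².
Added inertia Σmr² = (1.99)(0.0623)² + (2.24)(0.179)² = 0.07950 kg·m²; I_f = 0.2759 + 0.07950 = 0.3554 kg·m².
ω_f = I_p ω_i / I_f = (0.2759)(4.93) / 0.3554 = 3.827 rad/s.

ω_f ≈ 3.83 rad/s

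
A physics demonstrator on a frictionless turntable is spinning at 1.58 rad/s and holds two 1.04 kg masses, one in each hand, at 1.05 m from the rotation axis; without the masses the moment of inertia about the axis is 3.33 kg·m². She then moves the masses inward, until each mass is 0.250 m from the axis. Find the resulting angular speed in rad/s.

ω₂ ≈ 2.57 rad/s

No external torque acts about the spin axis, so angular momentum is conserved.
I₁ = 3.33 + 2(1.04)(1.05)² = 5.623 kg·m²; I₂ = 3.33 + 2(1.04)(0.250)² = 3.460 kg·m².
ω₂ = I₁ω₁ / I₂ = (5.623)(1.58 rad/s) / (3.460) = 2.568 rad/s.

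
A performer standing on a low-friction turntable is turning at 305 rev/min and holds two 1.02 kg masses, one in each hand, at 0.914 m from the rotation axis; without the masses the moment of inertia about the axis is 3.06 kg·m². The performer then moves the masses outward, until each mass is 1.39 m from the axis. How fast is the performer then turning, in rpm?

Angular momentum about the spin axis is conserved since the torque about it is zero.
I₁ = 3.06 + 2(1.02)(0.914)² = 4.764 kg·m²; I₂ = 3.06 + 2(1.02)(1.39)² = 7.001 kg·m².
ω₂ = I₁ω₁ / I₂ = (4.764)(305 rpm) / (7.001) = 207.5 rpm.

ω₂ ≈ 208 rpm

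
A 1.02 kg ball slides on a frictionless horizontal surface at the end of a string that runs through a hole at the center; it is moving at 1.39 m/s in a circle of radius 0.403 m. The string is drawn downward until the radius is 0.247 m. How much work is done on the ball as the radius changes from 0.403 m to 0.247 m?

W ≈ 1.64 J

Central (radial) force ⇒ zero torque about the center ⇒ m v r is constant.
v₂ = v₁ r₁ / r₂ = (1.39)(0.403) / (0.247) = 2.268 m/s.
W = ΔKE = ½m(v₂² − v₁²) = 1.638 J.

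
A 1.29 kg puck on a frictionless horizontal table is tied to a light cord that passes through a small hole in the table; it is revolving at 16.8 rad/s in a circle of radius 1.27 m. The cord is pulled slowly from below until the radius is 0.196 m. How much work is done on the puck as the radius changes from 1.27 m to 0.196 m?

W ≈ 12000 J

The constraining force is radial, so m r² ω about the center is conserved.
ω₂ = ω₁ (r₁/r₂)² = (16.8)(1.27/0.196)² = 705.3 rad/s.
W = ΔKE = ½m(v₂² − v₁²) = 12030 J.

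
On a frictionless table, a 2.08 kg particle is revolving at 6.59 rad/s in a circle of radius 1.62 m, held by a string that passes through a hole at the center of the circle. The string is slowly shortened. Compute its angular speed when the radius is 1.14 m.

ω₂ ≈ 13.3 rad/s

No torque about the axis ⇒ m r₁² ω₁ = m r₂² ω₂.
ω₂ = ω₁ (r₁/r₂)² = (6.59)(1.62/1.14)² = 13.31 rad/s.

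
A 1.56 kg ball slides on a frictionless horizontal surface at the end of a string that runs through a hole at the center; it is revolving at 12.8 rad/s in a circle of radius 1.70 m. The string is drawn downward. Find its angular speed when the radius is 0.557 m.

No torque about the axis ⇒ m r₁² ω₁ = m r₂² ω₂.
ω₂ = ω₁ (r₁/r₂)² = (12.8)(1.70/0.557)² = 119.2 rad/s.

ω₂ ≈ 119 rad/s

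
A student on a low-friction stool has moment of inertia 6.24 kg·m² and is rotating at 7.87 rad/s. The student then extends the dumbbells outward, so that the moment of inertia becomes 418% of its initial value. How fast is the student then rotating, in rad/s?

ω₂ ≈ 1.88 rad/s

No external torque acts about the spin axis, so angular momentum is conserved.
I₂ = 4.18 × 6.24 = 26.08 kg·m².
ω₂ = I₁ω₁ / I₂ = (6.240)(7.87 rad/s) / (26.08) = 1.883 rad/s.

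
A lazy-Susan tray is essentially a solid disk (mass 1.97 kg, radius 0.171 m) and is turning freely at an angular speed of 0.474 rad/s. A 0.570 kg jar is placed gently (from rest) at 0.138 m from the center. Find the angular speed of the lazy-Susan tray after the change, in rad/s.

No external torque acts about the center; L_before = L_after.
I_p = ½(1.97)(0.171)² = 0.02880 kg·m².
Added inertia Σmr² = (0.570)(0.138)² = 0.01086 kg·m²; I_f = 0.02880 + 0.01086 = 0.03966 kg·m².
ω_f = I_p ω_i / I_f = (0.02880)(0.474) / 0.03966 = 0.3443 rad/s.

ω_f ≈ 0.344 rad/s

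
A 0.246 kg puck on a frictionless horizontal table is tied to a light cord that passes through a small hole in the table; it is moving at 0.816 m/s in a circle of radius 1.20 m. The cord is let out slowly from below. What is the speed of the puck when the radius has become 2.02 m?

v₂ ≈ 0.485 m/s

The only horizontal force on the mass is along the cord (radial), so it exerts no torque about the hole and angular momentum m v r is conserved.
v₂ = v₁ r₁ / r₂ = (0.816)(1.20) / (2.02) = 0.4848 m/s.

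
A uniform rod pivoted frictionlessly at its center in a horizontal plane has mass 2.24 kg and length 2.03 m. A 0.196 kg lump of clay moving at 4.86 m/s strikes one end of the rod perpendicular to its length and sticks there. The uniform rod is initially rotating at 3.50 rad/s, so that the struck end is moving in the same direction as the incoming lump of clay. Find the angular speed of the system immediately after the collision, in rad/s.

|ω_f| ≈ 3.77 rad/s

The axle reaction passes through the pivot and exerts no torque about it; angular momentum about the pivot is conserved through the impact.
I_p = (1/12)(2.24)(2.03)² = 0.7692 kg·m². Taking the sense of the lump of clay's angular momentum as positive, L_{lump} = m v R = (0.196)(4.86)(2.03/2) = 0.9668 kg·m²/s.
L_i = +I_p ω_p + m v R = +(0.7692)(3.50) + 0.9668 = 3.659 kg·m²/s.
After sticking, I_f = I_p + m R² = 0.7692 + (0.196)(2.03/2)² = 0.9712 kg·m².
ω_f = L_i / I_f = 3.659 / 0.9712 = 3.768 rad/s.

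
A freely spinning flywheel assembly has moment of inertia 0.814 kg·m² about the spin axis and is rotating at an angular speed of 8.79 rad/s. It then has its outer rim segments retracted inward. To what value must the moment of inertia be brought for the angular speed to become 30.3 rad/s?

I₂ ≈ 0.236 kg·m²

No external torque acts about the spin axis, so angular momentum is conserved.
I₂ = I₁ω₁ / ω₂ = (0.814)(8.79) / (30.3) = 0.2361 kg·m².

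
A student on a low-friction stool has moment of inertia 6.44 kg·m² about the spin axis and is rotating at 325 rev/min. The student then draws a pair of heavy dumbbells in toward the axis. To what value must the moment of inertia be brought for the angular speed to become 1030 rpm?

I₂ ≈ 2.03 kg·m²

No external torque acts about the spin axis, so angular momentum is conserved.
I₂ = I₁ω₁ / ω₂ = (6.44)(325) / (1030) = 2.032 kg·m².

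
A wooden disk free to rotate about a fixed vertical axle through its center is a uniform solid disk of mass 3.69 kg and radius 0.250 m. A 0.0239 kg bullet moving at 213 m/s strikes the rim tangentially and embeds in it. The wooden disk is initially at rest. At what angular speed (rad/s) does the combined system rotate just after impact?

|ω_f| ≈ 10.9 rad/s

About the axle the impulsive forces during the collision are internal, so angular momentum about that axis is conserved.
I_p = ½(3.69)(0.250)² = 0.1153 kg·m². Taking the sense of the bullet's angular momentum as positive, L_{bullet} = m v R = (0.0239)(213)(0.250) = 1.273 kg·m²/s.
L_i = 0 + 1.273 = 1.273 kg·m²/s.
After sticking, I_f = I_p + m R² = 0.1153 + (0.0239)(0.250)² = 0.1168 kg·m².
ω_f = L_i / I_f = 1.273 / 0.1168 = 10.90 rad/s.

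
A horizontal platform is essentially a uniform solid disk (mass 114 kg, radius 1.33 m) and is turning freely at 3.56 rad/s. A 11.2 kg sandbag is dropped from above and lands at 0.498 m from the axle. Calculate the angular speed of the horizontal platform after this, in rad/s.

The added mass arrives with no angular momentum about the axle, and any external torque about the axle is negligible, so the system's angular momentum is conserved.
I_p = ½(114)(1.33)² = 100.8 kg·m².
Added inertia Σmr² = (11.2)(0.498)² = 2.778 kg·m²; I_f = 100.8 + 2.778 = 103.6 kg·m².
ω_f = I_p ω_i / I_f = (100.8)(3.56) / 103.6 = 3.465 rad/s.

ω_f ≈ 3.46 rad/s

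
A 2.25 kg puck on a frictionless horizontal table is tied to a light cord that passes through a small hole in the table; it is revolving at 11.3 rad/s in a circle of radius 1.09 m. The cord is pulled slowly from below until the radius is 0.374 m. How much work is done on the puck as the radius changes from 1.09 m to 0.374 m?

W ≈ 1280 J

The constraining force is radial, so m r² ω about the center is conserved.
ω₂ = ω₁ (r₁/r₂)² = (11.3)(1.09/0.374)² = 95.98 rad/s.
W = ΔKE = ½m(v₂² − v₁²) = 1279 J.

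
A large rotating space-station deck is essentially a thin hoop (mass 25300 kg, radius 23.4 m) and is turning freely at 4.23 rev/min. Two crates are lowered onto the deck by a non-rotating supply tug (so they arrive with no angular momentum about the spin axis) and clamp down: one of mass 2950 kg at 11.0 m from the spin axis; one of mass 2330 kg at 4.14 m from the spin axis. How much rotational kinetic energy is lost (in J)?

No external torque acts about the spin axis; L_before = L_after.
I_p = (25300)(23.4)² = 1.385e+07 kg·m².
Added inertia Σmr² = (2950)(11.0)² + (2330)(4.14)² = 3.969e+05 kg·m²; I_f = 1.385e+07 + 3.969e+05 = 1.425e+07 kg·m².
ω_f = I_p ω_i / I_f = (1.385e+07)(4.23) / 1.425e+07 = 4.112 rpm.
KE_i = ½(1.385e+07)(0.4430 rad/s)² = 1.359e+06 J; KE_f = ½(1.425e+07)(0.4306)² = 1.321e+06 J.

energy lost ≈ 37900 J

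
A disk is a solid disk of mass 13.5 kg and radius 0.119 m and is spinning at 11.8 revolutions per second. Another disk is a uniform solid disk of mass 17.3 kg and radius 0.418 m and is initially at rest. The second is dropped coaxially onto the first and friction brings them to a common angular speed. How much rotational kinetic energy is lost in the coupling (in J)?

The coupling torques are internal; angular momentum about the shared axis is conserved.
Moments of inertia: I_A = ½(13.5)(0.119)² = 0.09559 kg·m²; I_B = ½(17.3)(0.418)² = 1.511 kg·m².
Taking A's sense as positive: L = (0.09559)(11.8) = 1.128 kg·m²·rev/s.
Combined I = 0.09559 + 1.511 = 1.607 kg·m².
ω_f = L / I = 1.128 / 1.607 = 0.7019 rev/s.
KE_i = ½ΣIω² = 262.7 J; KE_f = ½(1.607)(4.410)² = 15.63 J.

ΔKE lost ≈ 247 J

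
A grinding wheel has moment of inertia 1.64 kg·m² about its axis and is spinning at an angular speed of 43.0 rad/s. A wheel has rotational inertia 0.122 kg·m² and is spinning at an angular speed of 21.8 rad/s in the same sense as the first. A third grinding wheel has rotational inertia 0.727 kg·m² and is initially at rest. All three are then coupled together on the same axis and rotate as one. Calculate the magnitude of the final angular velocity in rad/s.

No external torque acts about the common axis, so total angular momentum is conserved.
Taking A's sense as positive: L = (1.640)(43.0) + (0.1220)(21.8) = 73.18 kg·m²·rad/s.
Combined I = 1.640 + 0.1220 + 0.7270 = 2.489 kg·m².
ω_f = L / I = 73.18 / 2.489 = 29.40 rad/s.

|ω_f| ≈ 29.4 rad/s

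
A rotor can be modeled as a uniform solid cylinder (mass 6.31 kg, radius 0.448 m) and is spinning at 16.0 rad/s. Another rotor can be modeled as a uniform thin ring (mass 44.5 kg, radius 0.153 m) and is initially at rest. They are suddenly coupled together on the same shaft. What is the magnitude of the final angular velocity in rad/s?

|ω_f| ≈ 6.05 rad/s

No external torque acts about the common axis, so total angular momentum is conserved.
Moments of inertia: I_A = ½(6.31)(0.448)² = 0.6332 kg·m²; I_B = (44.5)(0.153)² = 1.042 kg·m².
Taking A's sense as positive: L = (0.6332)(16.0) = 10.13 kg·m²·rad/s.
Combined I = 0.6332 + 1.042 = 1.675 kg·m².
ω_f = L / I = 10.13 / 1.675 = 6.049 rad/s.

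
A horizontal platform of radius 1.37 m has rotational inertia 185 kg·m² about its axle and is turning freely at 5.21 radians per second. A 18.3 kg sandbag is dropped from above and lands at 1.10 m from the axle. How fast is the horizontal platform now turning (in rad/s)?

No external torque acts about the axle; L_before = L_after.
Added inertia Σmr² = (18.3)(1.10)² = 22.14 kg·m²; I_f = 185.0 + 22.14 = 207.1 kg·m².
ω_f = I_p ω_i / I_f = (185.0)(5.21) / 207.1 = 4.653 rad/s.

ω_f ≈ 4.65 rad/s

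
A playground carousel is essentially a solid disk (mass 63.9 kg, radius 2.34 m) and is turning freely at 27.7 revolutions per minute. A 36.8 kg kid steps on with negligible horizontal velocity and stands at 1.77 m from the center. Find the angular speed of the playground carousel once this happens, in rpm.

ω_f ≈ 16.7 rpm

No external torque acts about the center; L_before = L_after.
I_p = ½(63.9)(2.34)² = 174.9 kg·m².
Added inertia Σmr² = (36.8)(1.77)² = 115.3 kg·m²; I_f = 174.9 + 115.3 = 290.2 kg·m².
ω_f = I_p ω_i / I_f = (174.9)(27.7) / 290.2 = 16.70 rpm.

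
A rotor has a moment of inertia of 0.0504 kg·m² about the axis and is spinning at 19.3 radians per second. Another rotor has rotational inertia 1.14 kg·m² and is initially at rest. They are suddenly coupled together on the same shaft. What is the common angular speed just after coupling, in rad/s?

|ω_f| ≈ 0.817 rad/s

The coupling torques are internal; angular momentum about the shared axis is conserved.
Taking A's sense as positive: L = (0.05040)(19.3) = 0.9727 kg·m²·rad/s.
Combined I = 0.05040 + 1.140 = 1.190 kg·m².
ω_f = L / I = 0.9727 / 1.190 = 0.8171 rad/s.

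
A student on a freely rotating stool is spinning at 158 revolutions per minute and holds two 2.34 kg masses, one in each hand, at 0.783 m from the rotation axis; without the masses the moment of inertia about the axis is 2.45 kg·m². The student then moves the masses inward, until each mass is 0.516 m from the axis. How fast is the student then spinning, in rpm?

ω₂ ≈ 227 rpm

With no external torque about the axis, L is conserved: I₁ω₁ = I₂ω₂.
I₁ = 2.45 + 2(2.34)(0.783)² = 5.319 kg·m²; I₂ = 2.45 + 2(2.34)(0.516)² = 3.696 kg·m².
ω₂ = I₁ω₁ / I₂ = (5.319)(158 rpm) / (3.696) = 227.4 rpm.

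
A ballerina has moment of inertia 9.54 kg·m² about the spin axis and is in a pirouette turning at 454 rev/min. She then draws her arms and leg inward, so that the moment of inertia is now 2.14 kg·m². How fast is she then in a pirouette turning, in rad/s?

No external torque acts about the spin axis, so angular momentum is conserved.
ω₂ = I₁ω₁ / I₂ = (9.540)(454 rpm) / (2.140) = 2024 rpm = 211.9 rad/s.

ω₂ ≈ 212 rad/s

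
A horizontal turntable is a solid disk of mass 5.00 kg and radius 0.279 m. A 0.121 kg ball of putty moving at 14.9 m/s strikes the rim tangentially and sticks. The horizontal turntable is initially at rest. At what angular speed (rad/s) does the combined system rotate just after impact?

About the axle the impulsive forces during the collision are internal, so angular momentum about that axis is conserved.
I_p = ½(5.00)(0.279)² = 0.1946 kg·m². Taking the sense of the ball of putty's angular momentum as positive, L_{ball} = m v R = (0.121)(14.9)(0.279) = 0.5030 kg·m²/s.
L_i = 0 + 0.5030 = 0.5030 kg·m²/s.
After sticking, I_f = I_p + m R² = 0.1946 + (0.121)(0.279)² = 0.2040 kg·m².
ω_f = L_i / I_f = 0.5030 / 0.2040 = 2.465 rad/s.

|ω_f| ≈ 2.47 rad/s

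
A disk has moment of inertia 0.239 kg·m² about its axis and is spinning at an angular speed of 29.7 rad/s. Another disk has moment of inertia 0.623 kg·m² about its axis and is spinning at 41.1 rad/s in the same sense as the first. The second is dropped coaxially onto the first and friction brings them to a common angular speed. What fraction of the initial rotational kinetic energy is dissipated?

fraction ≈ 0.0178

No external torque acts about the common axis, so total angular momentum is conserved.
Taking A's sense as positive: L = (0.2390)(29.7) + (0.6230)(41.1) = 32.70 kg·m²·rad/s.
Combined I = 0.2390 + 0.6230 = 0.8620 kg·m².
ω_f = L / I = 32.70 / 0.8620 = 37.94 rad/s.
KE_i = ½ΣIω² = 631.6 J; KE_f = ½(0.8620)(37.94)² = 620.4 J.
Fraction dissipated = (KE_i − KE_f)/KE_i = 0.01777.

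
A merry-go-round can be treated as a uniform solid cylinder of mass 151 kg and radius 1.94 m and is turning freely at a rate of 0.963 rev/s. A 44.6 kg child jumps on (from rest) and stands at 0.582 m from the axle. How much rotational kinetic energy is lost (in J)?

energy lost ≈ 263 J

No external torque acts about the axle; L_before = L_after.
I_p = ½(151)(1.94)² = 284.2 kg·m².
Added inertia Σmr² = (44.6)(0.582)² = 15.11 kg·m²; I_f = 284.2 + 15.11 = 299.3 kg·m².
ω_f = I_p ω_i / I_f = (284.2)(0.963) / 299.3 = 0.9144 rev/s.
KE_i = ½(284.2)(6.051 rad/s)² = 5202 J; KE_f = ½(299.3)(5.745)² = 4939 J.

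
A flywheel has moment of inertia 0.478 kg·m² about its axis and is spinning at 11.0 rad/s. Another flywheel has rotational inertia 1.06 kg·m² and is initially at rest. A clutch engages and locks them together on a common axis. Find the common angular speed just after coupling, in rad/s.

The coupling torques are internal; angular momentum about the shared axis is conserved.
Taking A's sense as positive: L = (0.4780)(11.0) = 5.258 kg·m²·rad/s.
Combined I = 0.4780 + 1.060 = 1.538 kg·m².
ω_f = L / I = 5.258 / 1.538 = 3.419 rad/s.

|ω_f| ≈ 3.42 rad/s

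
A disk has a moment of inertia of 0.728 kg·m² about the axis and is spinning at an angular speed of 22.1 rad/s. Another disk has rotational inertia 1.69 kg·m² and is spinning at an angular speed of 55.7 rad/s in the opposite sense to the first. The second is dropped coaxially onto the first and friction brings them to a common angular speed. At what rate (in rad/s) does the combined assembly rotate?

No external torque acts about the common axis, so total angular momentum is conserved.
Taking A's sense as positive: L = (0.7280)(22.1) − (1.690)(55.7) = -78.04 kg·m²·rad/s.
Combined I = 0.7280 + 1.690 = 2.418 kg·m².
ω_f = L / I = -78.04 / 2.418 = -32.28 rad/s.

|ω_f| ≈ 32.3 rad/s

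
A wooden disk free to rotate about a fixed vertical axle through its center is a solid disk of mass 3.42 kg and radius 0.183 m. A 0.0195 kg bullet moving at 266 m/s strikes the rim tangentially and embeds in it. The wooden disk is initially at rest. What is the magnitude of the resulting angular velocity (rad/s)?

About the axle the impulsive forces during the collision are internal, so angular momentum about that axis is conserved.
I_p = ½(3.42)(0.183)² = 0.05727 kg·m². Taking the sense of the bullet's angular momentum as positive, L_{bullet} = m v R = (0.0195)(266)(0.183) = 0.9492 kg·m²/s.
L_i = 0 + 0.9492 = 0.9492 kg·m²/s.
After sticking, I_f = I_p + m R² = 0.05727 + (0.0195)(0.183)² = 0.05792 kg·m².
ω_f = L_i / I_f = 0.9492 / 0.05792 = 16.39 rad/s.

|ω_f| ≈ 16.4 rad/s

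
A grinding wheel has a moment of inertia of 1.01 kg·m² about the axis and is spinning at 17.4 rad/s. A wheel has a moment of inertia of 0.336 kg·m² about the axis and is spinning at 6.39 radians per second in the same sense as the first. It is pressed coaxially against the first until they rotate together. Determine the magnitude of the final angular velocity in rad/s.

No external torque acts about the common axis, so total angular momentum is conserved.
Taking A's sense as positive: L = (1.010)(17.4) + (0.3360)(6.39) = 19.72 kg·m²·rad/s.
Combined I = 1.010 + 0.3360 = 1.346 kg·m².
ω_f = L / I = 19.72 / 1.346 = 14.65 rad/s.

|ω_f| ≈ 14.7 rad/s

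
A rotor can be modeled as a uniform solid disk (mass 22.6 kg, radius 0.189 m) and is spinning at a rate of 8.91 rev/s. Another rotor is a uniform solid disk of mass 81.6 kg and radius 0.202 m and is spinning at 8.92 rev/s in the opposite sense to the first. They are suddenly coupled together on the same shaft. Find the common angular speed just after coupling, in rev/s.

|ω_f| ≈ 5.44 rev/s

The coupling torques are internal; angular momentum about the shared axis is conserved.
Moments of inertia: I_A = ½(22.6)(0.189)² = 0.4036 kg·m²; I_B = ½(81.6)(0.202)² = 1.665 kg·m².
Taking A's sense as positive: L = (0.4036)(8.91) − (1.665)(8.92) = -11.25 kg·m²·rev/s.
Combined I = 0.4036 + 1.665 = 2.068 kg·m².
ω_f = L / I = -11.25 / 2.068 = -5.441 rev/s.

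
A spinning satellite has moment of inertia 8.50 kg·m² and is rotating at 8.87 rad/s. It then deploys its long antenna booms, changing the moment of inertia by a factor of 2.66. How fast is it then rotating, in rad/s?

ω₂ ≈ 3.33 rad/s

Angular momentum about the spin axis is conserved since the torque about it is zero.
I₂ = 2.66 × 8.50 = 22.61 kg·m².
ω₂ = I₁ω₁ / I₂ = (8.500)(8.87 rad/s) / (22.61) = 3.335 rad/s.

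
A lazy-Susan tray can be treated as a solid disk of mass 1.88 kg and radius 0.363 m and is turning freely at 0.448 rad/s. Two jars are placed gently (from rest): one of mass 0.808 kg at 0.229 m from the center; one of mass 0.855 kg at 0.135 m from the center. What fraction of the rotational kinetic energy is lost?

No external torque acts about the center; L_before = L_after.
I_p = ½(1.88)(0.363)² = 0.1239 kg·m².
Added inertia Σmr² = (0.808)(0.229)² + (0.855)(0.135)² = 0.05795 kg·m²; I_f = 0.1239 + 0.05795 = 0.1818 kg·m².
ω_f = I_p ω_i / I_f = (0.1239)(0.448) / 0.1818 = 0.3052 rad/s.
KE_i = ½(0.1239)(0.4480 rad/s)² = 0.01243 J; KE_f = ½(0.1818)(0.3052)² = 0.008468 J.
Fraction lost = 0.3188.

fraction ≈ 0.319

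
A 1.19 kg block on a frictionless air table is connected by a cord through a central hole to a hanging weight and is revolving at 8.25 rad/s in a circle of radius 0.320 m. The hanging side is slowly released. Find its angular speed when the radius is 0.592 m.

ω₂ ≈ 2.41 rad/s

The constraining force is radial, so m r² ω about the center is conserved.
ω₂ = ω₁ (r₁/r₂)² = (8.25)(0.320/0.592)² = 2.411 rad/s.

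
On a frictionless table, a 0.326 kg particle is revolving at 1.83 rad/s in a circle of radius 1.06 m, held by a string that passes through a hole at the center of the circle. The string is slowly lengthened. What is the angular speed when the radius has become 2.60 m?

ω₂ ≈ 0.304 rad/s

No torque about the axis ⇒ m r₁² ω₁ = m r₂² ω₂.
ω₂ = ω₁ (r₁/r₂)² = (1.83)(1.06/2.60)² = 0.3042 rad/s.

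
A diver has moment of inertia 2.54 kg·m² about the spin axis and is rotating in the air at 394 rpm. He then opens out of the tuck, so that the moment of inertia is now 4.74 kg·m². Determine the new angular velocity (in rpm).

ω₂ ≈ 211 rpm

No external torque acts about the spin axis, so angular momentum is conserved.
ω₂ = I₁ω₁ / I₂ = (2.540)(394 rpm) / (4.740) = 211.1 rpm.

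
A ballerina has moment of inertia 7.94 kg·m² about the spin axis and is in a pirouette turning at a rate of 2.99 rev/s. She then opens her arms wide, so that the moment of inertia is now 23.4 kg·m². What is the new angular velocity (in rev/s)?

ω₂ ≈ 1.01 rev/s

No external torque acts about the spin axis, so angular momentum is conserved.
ω₂ = I₁ω₁ / I₂ = (7.940)(2.99 rev/s) / (23.40) = 1.015 rev/s.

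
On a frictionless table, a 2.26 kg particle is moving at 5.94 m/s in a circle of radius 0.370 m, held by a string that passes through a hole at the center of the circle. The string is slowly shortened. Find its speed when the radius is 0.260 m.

Central (radial) force ⇒ zero torque about the center ⇒ m v r is constant.
v₂ = v₁ r₁ / r₂ = (5.94)(0.370) / (0.260) = 8.453 m/s.

v₂ ≈ 8.45 m/s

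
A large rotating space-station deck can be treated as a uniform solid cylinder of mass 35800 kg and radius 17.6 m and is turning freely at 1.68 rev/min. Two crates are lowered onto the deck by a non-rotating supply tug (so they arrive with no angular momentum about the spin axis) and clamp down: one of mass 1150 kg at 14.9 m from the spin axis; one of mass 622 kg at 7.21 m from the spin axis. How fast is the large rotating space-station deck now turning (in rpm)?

No external torque acts about the spin axis; L_before = L_after.
I_p = ½(35800)(17.6)² = 5.545e+06 kg·m².
Added inertia Σmr² = (1150)(14.9)² + (622)(7.21)² = 2.876e+05 kg·m²; I_f = 5.545e+06 + 2.876e+05 = 5.832e+06 kg·m².
ω_f = I_p ω_i / I_f = (5.545e+06)(1.68) / 5.832e+06 = 1.597 rpm.

ω_f ≈ 1.60 rpm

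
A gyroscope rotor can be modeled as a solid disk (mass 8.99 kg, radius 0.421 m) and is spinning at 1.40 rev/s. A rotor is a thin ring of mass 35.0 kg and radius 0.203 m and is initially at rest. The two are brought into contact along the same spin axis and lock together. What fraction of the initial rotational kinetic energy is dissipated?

fraction ≈ 0.644

No external torque acts about the common axis, so total angular momentum is conserved.
Moments of inertia: I_A = ½(8.99)(0.421)² = 0.7967 kg·m²; I_B = (35.0)(0.203)² = 1.442 kg·m².
Taking A's sense as positive: L = (0.7967)(1.40) = 1.115 kg·m²·rev/s.
Combined I = 0.7967 + 1.442 = 2.239 kg·m².
ω_f = L / I = 1.115 / 2.239 = 0.4982 rev/s.
KE_i = ½ΣIω² = 30.82 J; KE_f = ½(2.239)(3.130)² = 10.97 J.
Fraction dissipated = (KE_i − KE_f)/KE_i = 0.6442.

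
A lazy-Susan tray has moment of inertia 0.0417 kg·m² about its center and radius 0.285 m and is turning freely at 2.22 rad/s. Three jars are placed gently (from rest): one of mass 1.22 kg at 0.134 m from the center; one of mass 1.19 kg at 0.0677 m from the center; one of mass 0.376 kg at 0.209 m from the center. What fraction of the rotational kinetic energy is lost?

fraction ≈ 0.512

The added mass arrives with no angular momentum about the center, and any external torque about the center is negligible, so the system's angular momentum is conserved.
Added inertia Σmr² = (1.22)(0.134)² + (1.19)(0.0677)² + (0.376)(0.209)² = 0.04378 kg·m²; I_f = 0.04170 + 0.04378 = 0.08548 kg·m².
ω_f = I_p ω_i / I_f = (0.04170)(2.22) / 0.08548 = 1.083 rad/s.
KE_i = ½(0.04170)(2.220 rad/s)² = 0.1028 J; KE_f = ½(0.08548)(1.083)² = 0.05013 J.
Fraction lost = 0.5122.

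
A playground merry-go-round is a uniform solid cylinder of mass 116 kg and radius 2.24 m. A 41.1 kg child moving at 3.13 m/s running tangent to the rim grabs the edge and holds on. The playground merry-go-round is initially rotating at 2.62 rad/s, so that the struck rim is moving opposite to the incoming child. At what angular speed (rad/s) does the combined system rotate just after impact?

The axle reaction passes through the axle and exerts no torque about it; angular momentum about the axle is conserved through the impact.
I_p = ½(116)(2.24)² = 291.0 kg·m². Taking the sense of the child's angular momentum as positive, L_{child} = m v R = (41.1)(3.13)(2.24) = 288.2 kg·m²/s.
L_i = −I_p ω_p + m v R = −(291.0)(2.62) + 288.2 = -474.3 kg·m²/s.
After sticking, I_f = I_p + m R² = 291.0 + (41.1)(2.24)² = 497.2 kg·m².
ω_f = L_i / I_f = -474.3 / 497.2 = -0.9539 rad/s.

|ω_f| ≈ 0.954 rad/s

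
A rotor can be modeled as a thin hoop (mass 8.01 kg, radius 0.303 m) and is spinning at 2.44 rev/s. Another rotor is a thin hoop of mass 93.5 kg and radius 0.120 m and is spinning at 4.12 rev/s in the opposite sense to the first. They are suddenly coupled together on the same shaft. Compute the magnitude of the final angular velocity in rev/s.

The coupling torques are internal; angular momentum about the shared axis is conserved.
Moments of inertia: I_A = (8.01)(0.303)² = 0.7354 kg·m²; I_B = (93.5)(0.120)² = 1.346 kg·m².
Taking A's sense as positive: L = (0.7354)(2.44) − (1.346)(4.12) = -3.753 kg·m²·rev/s.
Combined I = 0.7354 + 1.346 = 2.082 kg·m².
ω_f = L / I = -3.753 / 2.082 = -1.803 rev/s.

|ω_f| ≈ 1.80 rev/s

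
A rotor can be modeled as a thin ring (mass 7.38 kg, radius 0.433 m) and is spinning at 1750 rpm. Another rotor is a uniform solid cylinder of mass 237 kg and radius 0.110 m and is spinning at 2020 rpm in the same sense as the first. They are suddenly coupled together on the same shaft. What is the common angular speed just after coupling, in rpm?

The coupling torques are internal; angular momentum about the shared axis is conserved.
Moments of inertia: I_A = (7.38)(0.433)² = 1.384 kg·m²; I_B = ½(237)(0.110)² = 1.434 kg·m².
Taking A's sense as positive: L = (1.384)(1750) + (1.434)(2020) = 5318 kg·m²·rpm.
Combined I = 1.384 + 1.434 = 2.818 kg·m².
ω_f = L / I = 5318 / 2.818 = 1887 rpm.

|ω_f| ≈ 1890 rpm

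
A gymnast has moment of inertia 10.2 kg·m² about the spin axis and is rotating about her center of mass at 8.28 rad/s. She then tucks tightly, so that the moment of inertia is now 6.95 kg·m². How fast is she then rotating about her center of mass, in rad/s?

ω₂ ≈ 12.2 rad/s

No external torque acts about the spin axis, so angular momentum is conserved.
ω₂ = I₁ω₁ / I₂ = (10.20)(8.28 rad/s) / (6.950) = 12.15 rad/s.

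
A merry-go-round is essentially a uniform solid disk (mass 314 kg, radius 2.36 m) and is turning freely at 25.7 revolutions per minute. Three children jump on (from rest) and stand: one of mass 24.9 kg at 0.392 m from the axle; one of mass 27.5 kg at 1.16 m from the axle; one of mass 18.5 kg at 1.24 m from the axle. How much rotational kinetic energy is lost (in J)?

energy lost ≈ 232 J

The added mass arrives with no angular momentum about the axle, and any external torque about the axle is negligible, so the system's angular momentum is conserved.
I_p = ½(314)(2.36)² = 874.4 kg·m².
Added inertia Σmr² = (24.9)(0.392)² + (27.5)(1.16)² + (18.5)(1.24)² = 69.28 kg·m²; I_f = 874.4 + 69.28 = 943.7 kg·m².
ω_f = I_p ω_i / I_f = (874.4)(25.7) / 943.7 = 23.81 rpm.
KE_i = ½(874.4)(2.691 rad/s)² = 3167 J; KE_f = ½(943.7)(2.494)² = 2934 J.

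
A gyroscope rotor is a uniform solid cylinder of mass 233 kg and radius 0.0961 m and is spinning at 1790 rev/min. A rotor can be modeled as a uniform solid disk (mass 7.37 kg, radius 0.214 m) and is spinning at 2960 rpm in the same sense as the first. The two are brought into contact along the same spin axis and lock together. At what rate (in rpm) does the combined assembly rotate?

|ω_f| ≈ 1950 rpm

No external torque acts about the common axis, so total angular momentum is conserved.
Moments of inertia: I_A = ½(233)(0.0961)² = 1.076 kg·m²; I_B = ½(7.37)(0.214)² = 0.1688 kg·m².
Taking A's sense as positive: L = (1.076)(1790) + (0.1688)(2960) = 2425 kg·m²·rpm.
Combined I = 1.076 + 0.1688 = 1.245 kg·m².
ω_f = L / I = 2425 / 1.245 = 1949 rpm.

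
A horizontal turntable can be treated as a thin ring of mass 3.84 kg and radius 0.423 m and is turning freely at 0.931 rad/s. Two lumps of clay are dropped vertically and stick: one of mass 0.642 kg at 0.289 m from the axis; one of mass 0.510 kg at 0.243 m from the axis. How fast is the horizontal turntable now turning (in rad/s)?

No external torque acts about the axis; L_before = L_after.
I_p = (3.84)(0.423)² = 0.6871 kg·m².
Added inertia Σmr² = (0.642)(0.289)² + (0.510)(0.243)² = 0.08374 kg·m²; I_f = 0.6871 + 0.08374 = 0.7708 kg·m².
ω_f = I_p ω_i / I_f = (0.6871)(0.931) / 0.7708 = 0.8299 rad/s.

ω_f ≈ 0.830 rad/s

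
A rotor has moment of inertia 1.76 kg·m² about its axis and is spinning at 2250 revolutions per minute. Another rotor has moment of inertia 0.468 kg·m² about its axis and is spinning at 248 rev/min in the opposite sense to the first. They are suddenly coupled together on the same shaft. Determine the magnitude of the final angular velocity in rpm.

|ω_f| ≈ 1730 rpm

The coupling torques are internal; angular momentum about the shared axis is conserved.
Taking A's sense as positive: L = (1.760)(2250) − (0.4680)(248) = 3844 kg·m²·rpm.
Combined I = 1.760 + 0.4680 = 2.228 kg·m².
ω_f = L / I = 3844 / 2.228 = 1725 rpm.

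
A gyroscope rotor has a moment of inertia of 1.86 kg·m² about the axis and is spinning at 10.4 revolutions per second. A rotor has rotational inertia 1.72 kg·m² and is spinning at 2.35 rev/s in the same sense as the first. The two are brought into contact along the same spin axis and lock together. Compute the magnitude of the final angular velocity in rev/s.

The coupling torques are internal; angular momentum about the shared axis is conserved.
Taking A's sense as positive: L = (1.860)(10.4) + (1.720)(2.35) = 23.39 kg·m²·rev/s.
Combined I = 1.860 + 1.720 = 3.580 kg·m².
ω_f = L / I = 23.39 / 3.580 = 6.532 rev/s.

|ω_f| ≈ 6.53 rev/s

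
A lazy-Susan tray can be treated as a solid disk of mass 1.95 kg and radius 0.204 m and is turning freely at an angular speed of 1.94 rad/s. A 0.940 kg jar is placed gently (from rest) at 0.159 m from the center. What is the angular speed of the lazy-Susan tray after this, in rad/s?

No external torque acts about the center; L_before = L_after.
I_p = ½(1.95)(0.204)² = 0.04058 kg·m².
Added inertia Σmr² = (0.940)(0.159)² = 0.02376 kg·m²; I_f = 0.04058 + 0.02376 = 0.06434 kg·m².
ω_f = I_p ω_i / I_f = (0.04058)(1.94) / 0.06434 = 1.223 rad/s.

ω_f ≈ 1.22 rad/s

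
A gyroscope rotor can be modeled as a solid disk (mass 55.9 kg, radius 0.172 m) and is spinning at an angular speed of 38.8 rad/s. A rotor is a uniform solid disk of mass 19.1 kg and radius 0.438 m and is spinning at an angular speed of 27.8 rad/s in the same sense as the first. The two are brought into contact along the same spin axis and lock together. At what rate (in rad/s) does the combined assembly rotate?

No external torque acts about the common axis, so total angular momentum is conserved.
Moments of inertia: I_A = ½(55.9)(0.172)² = 0.8269 kg·m²; I_B = ½(19.1)(0.438)² = 1.832 kg·m².
Taking A's sense as positive: L = (0.8269)(38.8) + (1.832)(27.8) = 83.02 kg·m²·rad/s.
Combined I = 0.8269 + 1.832 = 2.659 kg·m².
ω_f = L / I = 83.02 / 2.659 = 31.22 rad/s.

|ω_f| ≈ 31.2 rad/s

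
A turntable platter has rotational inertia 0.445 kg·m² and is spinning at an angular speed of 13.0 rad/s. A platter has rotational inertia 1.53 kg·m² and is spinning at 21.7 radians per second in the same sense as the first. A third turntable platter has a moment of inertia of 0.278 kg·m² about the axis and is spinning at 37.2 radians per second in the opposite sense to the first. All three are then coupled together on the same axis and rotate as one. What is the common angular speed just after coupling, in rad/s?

No external torque acts about the common axis, so total angular momentum is conserved.
Taking A's sense as positive: L = (0.4450)(13.0) + (1.530)(21.7) − (0.2780)(37.2) = 28.64 kg·m²·rad/s.
Combined I = 0.4450 + 1.530 + 0.2780 = 2.253 kg·m².
ω_f = L / I = 28.64 / 2.253 = 12.71 rad/s.

|ω_f| ≈ 12.7 rad/s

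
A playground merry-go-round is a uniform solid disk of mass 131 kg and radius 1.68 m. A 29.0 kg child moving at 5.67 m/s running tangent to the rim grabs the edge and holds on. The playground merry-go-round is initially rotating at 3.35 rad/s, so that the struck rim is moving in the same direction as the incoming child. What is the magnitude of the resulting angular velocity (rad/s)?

The axle reaction passes through the axle and exerts no torque about it; angular momentum about the axle is conserved through the impact.
I_p = ½(131)(1.68)² = 184.9 kg·m². Taking the sense of the child's angular momentum as positive, L_{child} = m v R = (29.0)(5.67)(1.68) = 276.2 kg·m²/s.
L_i = +I_p ω_p + m v R = +(184.9)(3.35) + 276.2 = 895.5 kg·m²/s.
After sticking, I_f = I_p + m R² = 184.9 + (29.0)(1.68)² = 266.7 kg·m².
ω_f = L_i / I_f = 895.5 / 266.7 = 3.358 rad/s.

|ω_f| ≈ 3.36 rad/s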